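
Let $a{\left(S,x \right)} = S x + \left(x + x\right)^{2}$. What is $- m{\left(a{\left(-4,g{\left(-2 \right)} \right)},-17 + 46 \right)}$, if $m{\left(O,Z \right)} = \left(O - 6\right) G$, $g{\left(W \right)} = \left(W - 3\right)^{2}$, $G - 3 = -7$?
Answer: $9576$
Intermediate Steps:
$G = -4$ ($G = 3 - 7 = -4$)
$g{\left(W \right)} = \left(-3 + W\right)^{2}$
$a{\left(S,x \right)} = 4 x^{2} + S x$ ($a{\left(S,x \right)} = S x + \left(2 x\right)^{2} = S x + 4 x^{2} = 4 x^{2} + S x$)
$m{\left(O,Z \right)} = 24 - 4 O$ ($m{\left(O,Z \right)} = \left(O - 6\right) \left(-4\right) = \left(-6 + O\right) \left(-4\right) = 24 - 4 O$)
$- m{\left(a{\left(-4,g{\left(-2 \right)} \right)},-17 + 46 \right)} = - (24 - 4 \left(-3 - 2\right)^{2} \left(-4 + 4 \left(-3 - 2\right)^{2}\right)) = - (24 - 4 \left(-5\right)^{2} \left(-4 + 4 \left(-5\right)^{2}\right)) = - (24 - 4 \cdot 25 \left(-4 + 4 \cdot 25\right)) = - (24 - 4 \cdot 25 \left(-4 + 100\right)) = - (24 - 4 \cdot 25 \cdot 96) = - (24 - 9600) = \left(-1\right) \left(-9576\right) = 9576$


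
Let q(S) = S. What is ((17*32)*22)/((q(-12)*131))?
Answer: -2992/393 ≈ -7.6132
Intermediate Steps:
((17*32)*22)/((q(-12)*131)) = ((17*32)*22)/((-12*131)) = (544*22)/(-1572) = 11968*(-1/1572) = -2992/393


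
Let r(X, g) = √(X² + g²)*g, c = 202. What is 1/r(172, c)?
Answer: √17597/7109188 ≈ 1.8659e-5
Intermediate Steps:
r(X, g) = g*√(X² + g²)
1/r(172, c) = 1/(202*√(172² + 202²)) = 1/(202*√(29584 + 40804)) = 1/(202*√70388) = 1/(202*(2*√17597)) = 1/(404*√17597) = √17597/7109188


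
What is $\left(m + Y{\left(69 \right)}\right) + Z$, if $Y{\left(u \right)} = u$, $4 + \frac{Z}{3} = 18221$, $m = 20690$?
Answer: $75410$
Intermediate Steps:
$Z = 54651$ ($Z = -12 + 3 \cdot 18221 = -12 + 54663 = 54651$)
$\left(m + Y{\left(69 \right)}\right) + Z = \left(20690 + 69\right) + 54651 = 20759 + 54651 = 75410$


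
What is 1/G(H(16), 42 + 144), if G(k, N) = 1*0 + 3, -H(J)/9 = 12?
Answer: ⅓ ≈ 0.33333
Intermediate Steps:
H(J) = -108 (H(J) = -9*12 = -108)
G(k, N) = 3 (G(k, N) = 0 + 3 = 3)
1/G(H(16), 42 + 144) = 1/3 = ⅓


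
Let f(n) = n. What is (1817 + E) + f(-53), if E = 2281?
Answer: 4045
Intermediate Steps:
(1817 + E) + f(-53) = (1817 + 2281) - 53 = 4098 - 53 = 4045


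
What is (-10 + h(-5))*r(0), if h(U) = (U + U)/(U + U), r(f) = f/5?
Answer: 0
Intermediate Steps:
r(f) = f/5 (r(f) = f*(1/5) = f/5)
h(U) = 1 (h(U) = (2*U)/((2*U)) = (2*U)*(1/(2*U)) = 1)
(-10 + h(-5))*r(0) = (-10 + 1)*((1/5)*0) = -9*0 = 0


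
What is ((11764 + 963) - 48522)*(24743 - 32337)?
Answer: 271827230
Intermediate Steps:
((11764 + 963) - 48522)*(24743 - 32337) = (12727 - 48522)*(-7594) = -35795*(-7594) = 271827230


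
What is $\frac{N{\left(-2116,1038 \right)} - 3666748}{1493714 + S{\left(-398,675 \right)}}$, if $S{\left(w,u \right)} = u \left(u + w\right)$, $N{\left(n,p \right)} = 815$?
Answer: $- \frac{3665933}{1680689} \approx -2.1812$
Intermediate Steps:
$\frac{N{\left(-2116,1038 \right)} - 3666748}{1493714 + S{\left(-398,675 \right)}} = \frac{815 - 3666748}{1493714 + 675 \left(675 - 398\right)} = - \frac{3665933}{1493714 + 675 \cdot 277} = - \frac{3665933}{1493714 + 186975} = - \frac{3665933}{1680689}$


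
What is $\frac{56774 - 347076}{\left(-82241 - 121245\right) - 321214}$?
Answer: $\frac{145151}{262350} \approx 0.55327$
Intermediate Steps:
$\frac{56774 - 347076}{\left(-82241 - 121245\right) - 321214} = - \frac{290302}{-203486 - 321214} = - \frac{290302}{-524700} = \left(-290302\right) \left(- \frac{1}{524700}\right) = \frac{145151}{262350}$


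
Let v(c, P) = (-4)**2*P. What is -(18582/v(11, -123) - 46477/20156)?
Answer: 19416897/1652792 ≈ 11.748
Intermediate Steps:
v(c, P) = 16*P
-(18582/v(11, -123) - 46477/20156) = -(18582/((16*(-123))) - 46477/20156) = -(18582/(-1968) - 46477*1/20156) = -(18582*(-1/1968) - 46477/20156) = -(-3097/328 - 46477/20156) = -1*(-19416897/1652792) = 19416897/1652792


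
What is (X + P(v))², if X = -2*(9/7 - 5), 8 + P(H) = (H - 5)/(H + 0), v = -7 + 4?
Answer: 1936/441 ≈ 4.3900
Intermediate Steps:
v = -3
P(H) = -8 + (-5 + H)/H (P(H) = -8 + (H - 5)/(H + 0) = -8 + (-5 + H)/H)
X = 52/7 (X = -2*(9*(⅐) - 5) = -2*(9/7 - 5) = -2*(-26/7) = 52/7 ≈ 7.4286)
(X + P(v))² = (52/7 + (-7 - 5/(-3)))² = (52/7 + (-7 - 5*(-⅓)))² = (52/7 + (-7 + 5/3))² = (52/7 - 16/3)² = (44/21)² = 1936/441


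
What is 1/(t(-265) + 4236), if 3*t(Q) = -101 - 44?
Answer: 3/12563 ≈ 0.00023880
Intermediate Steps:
t(Q) = -145/3 (t(Q) = (-101 - 44)/3 = (⅓)*(-145) = -145/3)
1/(t(-265) + 4236) = 1/(-145/3 + 4236) = 1/(12563/3) = 3/12563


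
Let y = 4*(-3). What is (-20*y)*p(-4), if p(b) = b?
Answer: -960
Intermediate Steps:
y = -12
(-20*y)*p(-4) = -20*(-12)*(-4) = 240*(-4) = -960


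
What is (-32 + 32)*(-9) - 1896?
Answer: -1896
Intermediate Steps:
(-32 + 32)*(-9) - 1896 = 0*(-9) - 1896 = 0 - 1896 = -1896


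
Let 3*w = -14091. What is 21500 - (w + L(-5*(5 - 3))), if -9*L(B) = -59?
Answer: 235714/9 ≈ 26190.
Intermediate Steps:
w = -4697 (w = (⅓)*(-14091) = -4697)
L(B) = 59/9 (L(B) = -⅑*(-59) = 59/9)
21500 - (w + L(-5*(5 - 3))) = 21500 - (-4697 + 59/9) = 21500 - 1*(-42214/9) = 21500 + 42214/9 = 235714/9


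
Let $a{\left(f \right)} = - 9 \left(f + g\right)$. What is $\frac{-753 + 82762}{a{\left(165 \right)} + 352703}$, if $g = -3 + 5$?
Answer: $\frac{82009}{351200} \approx 0.23351$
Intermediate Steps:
$g = 2$
$a{\left(f \right)} = -18 - 9 f$ ($a{\left(f \right)} = - 9 \left(f + 2\right) = - 9 \left(2 + f\right) = -18 - 9 f$)
$\frac{-753 + 82762}{a{\left(165 \right)} + 352703} = \frac{-753 + 82762}{\left(-18 - 1485\right) + 352703} = \frac{82009}{\left(-18 - 1485\right) + 352703} = \frac{82009}{-1503 + 352703} = \frac{82009}{351200}$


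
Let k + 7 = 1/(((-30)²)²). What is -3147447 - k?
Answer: -2549426400001/810000 ≈ -3.1474e+6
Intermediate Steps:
k = -5669999/810000 (k = -7 + 1/(((-30)²)²) = -7 + 1/(900²) = -7 + 1/810000 = -5669999/810000 ≈ -7.0000)
-3147447 - k = -3147447 - 1*(-5669999/810000) = -3147447 + 5669999/810000 = -2549426400001/810000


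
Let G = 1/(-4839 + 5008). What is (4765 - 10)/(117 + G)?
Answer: 803595/19774 ≈ 40.639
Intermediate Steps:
G = 1/169 ≈ 0.0059172
(4765 - 10)/(117 + G) = (4765 - 10)/(117 + 1/169) = 4755/(19774/169) = 4755*(169/19774) = 803595/19774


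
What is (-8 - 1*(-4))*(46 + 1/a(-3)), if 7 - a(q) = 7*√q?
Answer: -1289/7 - I*√3/7 ≈ -184.14 - 0.24744*I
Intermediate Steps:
a(q) = 7 - 7*√q
(-8 - 1*(-4))*(46 + 1/a(-3)) = (-8 - 1*(-4))*(46 + 1/(7 - 7*I*√3)) = (-8 + 4)*(46 + 1/(7 - 7*I*√3)) = -4*(46 + 1/(7 - 7*I*√3)) = -184 - 4/(7 - 7*I*√3)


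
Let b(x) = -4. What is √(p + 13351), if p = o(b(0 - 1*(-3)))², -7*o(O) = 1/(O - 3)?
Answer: 2*√8013938/49 ≈ 115.55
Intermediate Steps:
o(O) = -1/(7*(-3 + O)) (o(O) = -1/(7*(O - 3)) = -1/(7*(-3 + O)))
p = 1/2401 (p = (-1/(-21 + 7*(-4)))² = (-1/(-21 - 28))² = (-1/(-49))² = (-1*(-1/49))² = (1/49)² = 1/2401 ≈ 0.00041649)
√(p + 13351) = √(1/2401 + 13351) = √(32055752/2401) = 2*√8013938/49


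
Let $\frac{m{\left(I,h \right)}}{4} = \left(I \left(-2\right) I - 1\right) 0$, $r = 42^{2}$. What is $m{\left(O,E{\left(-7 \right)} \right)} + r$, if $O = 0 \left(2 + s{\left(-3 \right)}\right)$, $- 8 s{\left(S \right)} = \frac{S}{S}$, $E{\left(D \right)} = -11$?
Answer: $1764$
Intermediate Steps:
$s{\left(S \right)} = - \frac{1}{8}$ ($s{\left(S \right)} = - \frac{S \frac{1}{S}}{8} = \left(- \frac{1}{8}\right) 1 = - \frac{1}{8}$)
$r = 1764$
$O = 0$ ($O = 0 \left(2 - \frac{1}{8}\right) = 0 \cdot \frac{15}{8} = 0$)
$m{\left(I,h \right)} = 0$ ($m{\left(I,h \right)} = 4 \left(I \left(-2\right) I - 1\right) 0 = 4 \left(- 2 I I - 1\right) 0 = 4 \left(- 2 I^{2} - 1\right) 0 = 4 \left(-1 - 2 I^{2}\right) 0 = 4 \cdot 0 = 0$)
$m{\left(O,E{\left(-7 \right)} \right)} + r = 0 + 1764 = 1764$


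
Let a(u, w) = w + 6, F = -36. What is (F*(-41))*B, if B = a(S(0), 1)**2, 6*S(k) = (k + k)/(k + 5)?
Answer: 72324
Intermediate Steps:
S(k) = k/(3*(5 + k)) (S(k) = ((k + k)/(k + 5))/6 = ((2*k)/(5 + k))/6 = (2*k/(5 + k))/6 = k/(3*(5 + k)))
a(u, w) = 6 + w
B = 49 (B = (6 + 1)**2 = 7**2 = 49)
(F*(-41))*B = -36*(-41)*49 = 1476*49 = 72324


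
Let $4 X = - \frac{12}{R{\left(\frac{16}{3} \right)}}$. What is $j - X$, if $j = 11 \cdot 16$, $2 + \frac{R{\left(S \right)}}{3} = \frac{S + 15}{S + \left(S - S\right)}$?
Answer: $\frac{5120}{29} \approx 176.55$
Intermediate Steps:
$R{\left(S \right)} = -6 + \frac{3 \left(15 + S\right)}{S}$ ($R{\left(S \right)} = -6 + 3 \frac{S + 15}{S + \left(S - S\right)} = -6 + 3 \frac{15 + S}{S + 0} = -6 + 3 \frac{15 + S}{S} = -6 + \frac{3 \left(15 + S\right)}{S}$)
$j = 176$
$X = - \frac{16}{29}$ ($X = \frac{\left(-12\right) \frac{1}{-3 + \frac{45}{16 \cdot \frac{1}{3}}}}{4} = \frac{\left(-12\right) \frac{1}{-3 + \frac{45}{\frac{16}{3}}}}{4} = \frac{\left(-12\right) \frac{1}{-3 + 45 \cdot \frac{3}{16}}}{4} = \frac{\left(-12\right) \frac{1}{-3 + \frac{135}{16}}}{4} = \frac{\left(-12\right) \frac{1}{\frac{87}{16}}}{4} = \frac{\left(-12\right) \frac{16}{87}}{4} = \frac{1}{4} \left(- \frac{64}{29}\right) = - \frac{16}{29} \approx -0.55172$)
$j - X = 176 - - \frac{16}{29} = 176 + \frac{16}{29} = \frac{5120}{29}$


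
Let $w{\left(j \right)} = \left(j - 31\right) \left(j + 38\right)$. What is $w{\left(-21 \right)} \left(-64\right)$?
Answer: $56576$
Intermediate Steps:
$w{\left(j \right)} = \left(-31 + j\right) \left(38 + j\right)$
$w{\left(-21 \right)} \left(-64\right) = \left(-1178 + \left(-21\right)^{2} + 7 \left(-21\right)\right) \left(-64\right) = \left(-1178 + 441 - 147\right) \left(-64\right) = \left(-884\right) \left(-64\right) = 56576$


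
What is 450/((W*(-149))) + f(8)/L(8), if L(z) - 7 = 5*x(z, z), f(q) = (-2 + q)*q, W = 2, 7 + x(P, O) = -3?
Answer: -16827/6407 ≈ -2.6263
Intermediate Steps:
x(P, O) = -10 (x(P, O) = -7 - 3 = -10)
f(q) = q*(-2 + q)
L(z) = -43 (L(z) = 7 + 5*(-10) = 7 - 50 = -43)
450/((W*(-149))) + f(8)/L(8) = 450/((2*(-149))) + (8*(-2 + 8))/(-43) = 450/(-298) + (8*6)*(-1/43) = 450*(-1/298) + 48*(-1/43) = -225/149 - 48/43 = -16827/6407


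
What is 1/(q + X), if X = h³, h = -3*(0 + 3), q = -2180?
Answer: -1/2909 ≈ -0.00034376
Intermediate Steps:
h = -9 (h = -3*3 = -9)
X = -729 (X = (-9)³ = -729)
1/(q + X) = 1/(-2180 - 729) = 1/(-2909) = -1/2909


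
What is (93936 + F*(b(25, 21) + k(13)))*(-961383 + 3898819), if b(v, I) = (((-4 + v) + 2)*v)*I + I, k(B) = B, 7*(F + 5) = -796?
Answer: -27626664890772/7 ≈ -3.9467e+12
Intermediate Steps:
F = -831/7 (F = -5 + (⅐)*(-796) = -5 - 796/7 = -831/7 ≈ -118.71)
b(v, I) = I + I*v*(-2 + v) (b(v, I) = ((-2 + v)*v)*I + I = (v*(-2 + v))*I + I = I*v*(-2 + v) + I = I + I*v*(-2 + v))
(93936 + F*(b(25, 21) + k(13)))*(-961383 + 3898819) = (93936 - 831*(21*(1 + 25² - 2*25) + 13)/7)*(-961383 + 3898819) = (93936 - 831*(21*(1 + 625 - 50) + 13)/7)*2937436 = (93936 - 831*(21*576 + 13)/7)*2937436 = (93936 - 831*(12096 + 13)/7)*2937436 = (93936 - 831/7*12109)*2937436 = (93936 - 10062579/7)*2937436 = -9405027/7*2937436 = -27626664890772/7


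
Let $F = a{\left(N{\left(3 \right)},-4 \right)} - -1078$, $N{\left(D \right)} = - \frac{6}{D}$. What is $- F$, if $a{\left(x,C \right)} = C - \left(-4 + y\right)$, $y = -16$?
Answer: $-1094$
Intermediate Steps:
$a{\left(x,C \right)} = 20 + C$ ($a{\left(x,C \right)} = C - \left(-4 - 16\right) = C - -20 = C + 20 = 20 + C$)
$F = 1094$ ($F = \left(20 - 4\right) - -1078 = 16 + 1078 = 1094$)
$- F = \left(-1\right) 1094 = -1094$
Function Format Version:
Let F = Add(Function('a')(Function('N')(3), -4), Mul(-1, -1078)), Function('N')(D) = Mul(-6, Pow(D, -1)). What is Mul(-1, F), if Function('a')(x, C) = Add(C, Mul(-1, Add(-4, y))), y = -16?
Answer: -1094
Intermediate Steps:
Function('a')(x, C) = Add(20, C) (Function('a')(x, C) = Add(C, Mul(-1, Add(-4, -16))) = Add(C, Mul(-1, -20)) = Add(C, 20) = Add(20, C))
F = 1094 (F = Add(Add(20, -4), Mul(-1, -1078)) = Add(16, 1078) = 1094)
Mul(-1, F) = Mul(-1, 1094) = -1094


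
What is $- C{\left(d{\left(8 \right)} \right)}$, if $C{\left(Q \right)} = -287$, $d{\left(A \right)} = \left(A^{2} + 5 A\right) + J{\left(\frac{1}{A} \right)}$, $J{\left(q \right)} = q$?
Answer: $287$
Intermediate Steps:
$d{\left(A \right)} = \frac{1}{A} + A^{2} + 5 A$ ($d{\left(A \right)} = \left(A^{2} + 5 A\right) + \frac{1}{A} = \frac{1}{A} + A^{2} + 5 A$)
$- C{\left(d{\left(8 \right)} \right)} = \left(-1\right) \left(-287\right) = 287$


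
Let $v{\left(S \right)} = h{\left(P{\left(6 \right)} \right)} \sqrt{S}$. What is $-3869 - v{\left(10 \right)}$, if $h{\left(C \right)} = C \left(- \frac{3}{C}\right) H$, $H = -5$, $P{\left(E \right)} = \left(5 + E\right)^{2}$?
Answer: $-3869 - 15 \sqrt{10} \approx -3916.4$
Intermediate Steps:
$h{\left(C \right)} = 15$ ($h{\left(C \right)} = C \left(- \frac{3}{C}\right) \left(-5\right) = \left(-3\right) \left(-5\right) = 15$)
$v{\left(S \right)} = 15 \sqrt{S}$
$-3869 - v{\left(10 \right)} = -3869 - 15 \sqrt{10}$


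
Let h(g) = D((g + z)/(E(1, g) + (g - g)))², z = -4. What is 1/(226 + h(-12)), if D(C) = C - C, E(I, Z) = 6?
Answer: 1/226 ≈ 0.0044248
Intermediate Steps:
D(C) = 0
h(g) = 0 (h(g) = 0² = 0)
1/(226 + h(-12)) = 1/(226 + 0) = 1/226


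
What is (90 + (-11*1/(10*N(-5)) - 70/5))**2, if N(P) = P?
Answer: 14523721/2500 ≈ 5809.5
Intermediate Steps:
(90 + (-11*1/(10*N(-5)) - 70/5))**2 = (90 + (-11/(-5*(-5)*(-2)) - 70/5))**2 = (90 + (-11/(25*(-2)) - 70*1/5))**2 = (90 + (-11/(-50) - 14))**2 = (90 + (-11*(-1/50) - 14))**2 = (90 + (11/50 - 14))**2 = (90 - 689/50)**2 = (3811/50)**2 = 14523721/2500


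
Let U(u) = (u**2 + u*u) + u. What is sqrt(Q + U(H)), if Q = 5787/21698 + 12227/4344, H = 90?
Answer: sqrt(9046952024974246578)/23564028 ≈ 127.64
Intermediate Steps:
U(u) = u + 2*u**2 (U(u) = (u**2 + u**2) + u = 2*u**2 + u = u + 2*u**2)
Q = 145220087/47128056 (Q = 5787*(1/21698) + 12227*(1/4344) = 5787/21698 + 12227/4344 = 145220087/47128056 ≈ 3.0814)
sqrt(Q + U(H)) = sqrt(145220087/47128056 + 90*(1 + 2*90)) = sqrt(145220087/47128056 + 90*(1 + 180)) = sqrt(145220087/47128056 + 90*181) = sqrt(145220087/47128056 + 16290) = sqrt(767861252327/47128056) = sqrt(9046952024974246578)/23564028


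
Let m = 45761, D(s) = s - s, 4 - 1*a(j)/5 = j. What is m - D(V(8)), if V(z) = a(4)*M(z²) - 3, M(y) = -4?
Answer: 45761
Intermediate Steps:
a(j) = 20 - 5*j
V(z) = -3 (V(z) = (20 - 5*4)*(-4) - 3 = (20 - 20)*(-4) - 3 = 0*(-4) - 3 = 0 - 3 = -3)
D(s) = 0
m - D(V(8)) = 45761 - 1*0 = 45761 + 0 = 45761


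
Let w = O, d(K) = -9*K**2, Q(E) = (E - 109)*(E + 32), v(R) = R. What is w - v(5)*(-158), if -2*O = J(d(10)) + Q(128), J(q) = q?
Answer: -280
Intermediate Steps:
Q(E) = (-109 + E)*(32 + E)
O = -1070 (O = -(-9*10**2 + (-3488 + 128**2 - 77*128))/2 = -(-9*100 + (-3488 + 16384 - 9856))/2 = -(-900 + 3040)/2 = -1/2*2140 = -1070)
w = -1070
w - v(5)*(-158) = -1070 - 5*(-158) = -1070 - 1*(-790) = -1070 + 790 = -280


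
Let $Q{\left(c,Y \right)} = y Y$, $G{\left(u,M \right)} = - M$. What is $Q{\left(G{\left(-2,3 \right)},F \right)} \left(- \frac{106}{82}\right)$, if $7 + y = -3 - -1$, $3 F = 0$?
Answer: $0$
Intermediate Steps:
$F = 0$ ($F = \frac{1}{3} \cdot 0 = 0$)
$y = -9$ ($y = -7 - 2 = -9$)
$Q{\left(c,Y \right)} = - 9 Y$
$Q{\left(G{\left(-2,3 \right)},F \right)} \left(- \frac{106}{82}\right) = \left(-9\right) 0 \left(- \frac{106}{82}\right) = 0 \left(\left(-106\right) \frac{1}{82}\right) = 0 \left(- \frac{53}{41}\right) = 0$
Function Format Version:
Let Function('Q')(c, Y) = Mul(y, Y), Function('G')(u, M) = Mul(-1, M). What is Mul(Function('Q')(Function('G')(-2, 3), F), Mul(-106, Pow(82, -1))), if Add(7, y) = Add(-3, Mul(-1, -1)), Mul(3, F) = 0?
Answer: 0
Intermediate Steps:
F = 0 (F = Mul(Rational(1, 3), 0) = 0)
y = -9 (y = Add(-7, Add(-3, Mul(-1, -1))) = Add(-7, Add(-3, 1)) = Add(-7, -2) = -9)
Function('Q')(c, Y) = Mul(-9, Y)
Mul(Function('Q')(Function('G')(-2, 3), F), Mul(-106, Pow(82, -1))) = Mul(Mul(-9, 0), Mul(-106, Pow(82, -1))) = Mul(0, Mul(-106, Rational(1, 82))) = Mul(0, Rational(-53, 41)) = 0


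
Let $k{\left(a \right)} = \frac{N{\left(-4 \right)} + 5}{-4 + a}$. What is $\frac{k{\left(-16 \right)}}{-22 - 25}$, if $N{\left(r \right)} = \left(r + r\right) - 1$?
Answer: $- \frac{1}{235} \approx -0.0042553$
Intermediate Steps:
$N{\left(r \right)} = -1 + 2 r$ ($N{\left(r \right)} = 2 r - 1 = -1 + 2 r$)
$k{\left(a \right)} = - \frac{4}{-4 + a}$ ($k{\left(a \right)} = \frac{\left(-1 + 2 \left(-4\right)\right) + 5}{-4 + a} = \frac{\left(-1 - 8\right) + 5}{-4 + a} = \frac{-9 + 5}{-4 + a} = - \frac{4}{-4 + a}$)
$\frac{k{\left(-16 \right)}}{-22 - 25} = \frac{\left(-4\right) \frac{1}{-4 - 16}}{-22 - 25} = \frac{\left(-4\right) \frac{1}{-20}}{-47} = - \frac{\left(-4\right) \left(- \frac{1}{20}\right)}{47} = \left(- \frac{1}{47}\right) \frac{1}{5} = - \frac{1}{235}$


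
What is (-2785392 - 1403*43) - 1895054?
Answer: -4740775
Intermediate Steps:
(-2785392 - 1403*43) - 1895054 = (-2785392 - 60329) - 1895054 = -2845721 - 1895054 = -4740775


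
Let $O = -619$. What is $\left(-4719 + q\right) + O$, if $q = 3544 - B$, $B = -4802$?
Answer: $3008$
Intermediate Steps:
$q = 8346$ ($q = 3544 - -4802 = 3544 + 4802 = 8346$)
$\left(-4719 + q\right) + O = \left(-4719 + 8346\right) - 619 = 3627 - 619 = 3008$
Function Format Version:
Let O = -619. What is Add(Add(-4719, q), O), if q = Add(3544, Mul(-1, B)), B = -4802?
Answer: 3008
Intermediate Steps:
q = 8346 (q = Add(3544, Mul(-1, -4802)) = Add(3544, 4802) = 8346)
Add(Add(-4719, q), O) = Add(Add(-4719, 8346), -619) = Add(3627, -619) = 3008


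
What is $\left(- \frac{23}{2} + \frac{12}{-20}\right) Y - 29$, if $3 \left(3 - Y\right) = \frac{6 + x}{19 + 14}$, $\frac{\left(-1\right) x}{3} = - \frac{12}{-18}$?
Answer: $- \frac{5833}{90} \approx -64.811$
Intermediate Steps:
$x = -2$ ($x = - 3 \left(- \frac{12}{-18}\right) = - 3 \left(\left(-12\right) \left(- \frac{1}{18}\right)\right) = \left(-3\right) \frac{2}{3} = -2$)
$Y = \frac{293}{99}$ ($Y = 3 - \frac{\left(6 - 2\right) \frac{1}{19 + 14}}{3} = 3 - \frac{4 \cdot \frac{1}{33}}{3} = 3 - \frac{4}{99} = \frac{293}{99} \approx 2.9596$)
$\left(- \frac{23}{2} + \frac{12}{-20}\right) Y - 29 = \left(- \frac{23}{2} + \frac{12}{-20}\right) \frac{293}{99} - 29 = \left(\left(-23\right) \frac{1}{2} + 12 \left(- \frac{1}{20}\right)\right) \frac{293}{99} - 29 = \left(- \frac{23}{2} - \frac{3}{5}\right) \frac{293}{99} - 29 = \left(- \frac{121}{10}\right) \frac{293}{99} - 29 = - \frac{3223}{90} - 29 = - \frac{5833}{90}$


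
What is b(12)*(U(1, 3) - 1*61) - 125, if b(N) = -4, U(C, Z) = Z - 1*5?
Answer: 127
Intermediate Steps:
U(C, Z) = -5 + Z (U(C, Z) = Z - 5 = -5 + Z)
b(12)*(U(1, 3) - 1*61) - 125 = -4*((-5 + 3) - 1*61) - 125 = -4*(-2 - 61) - 125 = -4*(-63) - 125 = 252 - 125 = 127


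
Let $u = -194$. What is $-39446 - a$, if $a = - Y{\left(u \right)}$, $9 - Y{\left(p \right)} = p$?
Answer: $-39243$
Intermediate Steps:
$Y{\left(p \right)} = 9 - p$
$a = -203$ ($a = - (9 - -194) = - (9 + 194) = \left(-1\right) 203 = -203$)
$-39446 - a = -39446 - -203 = -39446 + 203 = -39243$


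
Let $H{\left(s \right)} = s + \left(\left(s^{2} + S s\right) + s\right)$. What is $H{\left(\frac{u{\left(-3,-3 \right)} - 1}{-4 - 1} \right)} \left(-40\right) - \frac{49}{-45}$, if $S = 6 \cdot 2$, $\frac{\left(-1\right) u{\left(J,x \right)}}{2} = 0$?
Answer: $- \frac{5063}{45} \approx -112.51$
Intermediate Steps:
$u{\left(J,x \right)} = 0$ ($u{\left(J,x \right)} = \left(-2\right) 0 = 0$)
$S = 12$
$H{\left(s \right)} = s^{2} + 14 s$ ($H{\left(s \right)} = s + \left(\left(s^{2} + 12 s\right) + s\right) = s + \left(s^{2} + 13 s\right) = s^{2} + 14 s$)
$H{\left(\frac{u{\left(-3,-3 \right)} - 1}{-4 - 1} \right)} \left(-40\right) - \frac{49}{-45} = \frac{0 - 1}{-4 - 1} \left(14 + \frac{0 - 1}{-4 - 1}\right) \left(-40\right) - \frac{49}{-45} = - \frac{1}{-5} \left(14 - \frac{1}{-5}\right) \left(-40\right) - - \frac{49}{45} = \left(-1\right) \left(- \frac{1}{5}\right) \left(14 - - \frac{1}{5}\right) \left(-40\right) + \frac{49}{45} = \frac{14 + \frac{1}{5}}{5} \left(-40\right) + \frac{49}{45} = \frac{1}{5} \cdot \frac{71}{5} \left(-40\right) + \frac{49}{45} = \frac{71}{25} \left(-40\right) + \frac{49}{45} = - \frac{568}{5} + \frac{49}{45} = - \frac{5063}{45}$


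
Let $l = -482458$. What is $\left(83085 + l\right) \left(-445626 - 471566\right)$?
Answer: $366301720616$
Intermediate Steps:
$\left(83085 + l\right) \left(-445626 - 471566\right) = \left(83085 - 482458\right) \left(-445626 - 471566\right) = \left(-399373\right) \left(-917192\right) = 366301720616$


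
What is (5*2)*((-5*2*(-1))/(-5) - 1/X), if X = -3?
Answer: -50/3 ≈ -16.667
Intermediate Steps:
(5*2)*((-5*2*(-1))/(-5) - 1/X) = (5*2)*((-5*2*(-1))/(-5) - 1/(-3)) = 10*(-10*(-1)*(-1/5) - 1*(-1/3)) = 10*(10*(-1/5) + 1/3) = 10*(-2 + 1/3) = 10*(-5/3) = -50/3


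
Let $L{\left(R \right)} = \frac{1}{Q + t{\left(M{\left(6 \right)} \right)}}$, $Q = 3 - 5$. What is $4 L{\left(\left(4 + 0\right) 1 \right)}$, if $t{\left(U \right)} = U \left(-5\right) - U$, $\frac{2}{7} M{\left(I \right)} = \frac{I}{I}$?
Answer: $- \frac{4}{23} \approx -0.17391$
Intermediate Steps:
$M{\left(I \right)} = \frac{7}{2}$ ($M{\left(I \right)} = \frac{7 \frac{I}{I}}{2} = \frac{7}{2} \cdot 1 = \frac{7}{2}$)
$Q = -2$
$t{\left(U \right)} = - 6 U$ ($t{\left(U \right)} = - 5 U - U = - 6 U$)
$L{\left(R \right)} = - \frac{1}{23}$ ($L{\left(R \right)} = \frac{1}{-2 - 21} = \frac{1}{-23} = - \frac{1}{23}$)
$4 L{\left(\left(4 + 0\right) 1 \right)} = 4 \left(- \frac{1}{23}\right) = - \frac{4}{23}$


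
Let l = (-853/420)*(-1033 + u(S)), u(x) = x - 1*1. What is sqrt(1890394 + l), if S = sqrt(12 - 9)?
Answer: sqrt(83458985610 - 89565*sqrt(3))/210 ≈ 1375.7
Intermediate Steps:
S = sqrt(3) ≈ 1.7320
u(x) = -1 + x (u(x) = x - 1 = -1 + x)
l = 441001/210 - 853*sqrt(3)/420 (l = (-853/420)*(-1033 + (-1 + sqrt(3))) = (-853*1/420)*(-1034 + sqrt(3)) = -853*(-1034 + sqrt(3))/420 = 441001/210 - 853*sqrt(3)/420 ≈ 2096.5)
sqrt(1890394 + l) = sqrt(1890394 + (441001/210 - 853*sqrt(3)/420)) = sqrt(397423741/210 - 853*sqrt(3)/420)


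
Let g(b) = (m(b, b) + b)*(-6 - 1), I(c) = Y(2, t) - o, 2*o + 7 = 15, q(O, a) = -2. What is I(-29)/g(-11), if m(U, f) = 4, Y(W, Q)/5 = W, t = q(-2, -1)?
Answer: 6/49 ≈ 0.12245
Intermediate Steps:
o = 4 (o = -7/2 + (½)*15 = -7/2 + 15/2 = 4)
t = -2
Y(W, Q) = 5*W
I(c) = 6 (I(c) = 5*2 - 1*4 = 10 - 4 = 6)
g(b) = -28 - 7*b (g(b) = (4 + b)*(-6 - 1) = (4 + b)*(-7) = -28 - 7*b)
I(-29)/g(-11) = 6/(-28 - 7*(-11)) = 6/(-28 + 77) = 6/49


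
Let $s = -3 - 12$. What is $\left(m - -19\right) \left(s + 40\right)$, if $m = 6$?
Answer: $625$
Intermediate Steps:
$s = -15$ ($s = -3 - 12 = -15$)
$\left(m - -19\right) \left(s + 40\right) = \left(6 - -19\right) \left(-15 + 40\right) = \left(6 + 19\right) 25 = 25 \cdot 25 = 625$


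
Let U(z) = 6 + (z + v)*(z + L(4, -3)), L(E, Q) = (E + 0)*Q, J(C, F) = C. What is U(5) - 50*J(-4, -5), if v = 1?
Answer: 164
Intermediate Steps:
L(E, Q) = E*Q
U(z) = 6 + (1 + z)*(-12 + z) (U(z) = 6 + (z + 1)*(z + 4*(-3)) = 6 + (1 + z)*(z - 12) = 6 + (1 + z)*(-12 + z))
U(5) - 50*J(-4, -5) = (-6 + 5² - 11*5) - 50*(-4) = (-6 + 25 - 55) + 200 = -36 + 200 = 164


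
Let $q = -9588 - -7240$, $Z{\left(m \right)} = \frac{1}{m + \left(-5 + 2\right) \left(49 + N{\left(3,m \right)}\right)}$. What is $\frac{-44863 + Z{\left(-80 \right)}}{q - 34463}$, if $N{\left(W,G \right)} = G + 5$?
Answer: $\frac{89727}{73622} \approx 1.2188$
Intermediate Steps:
$N{\left(W,G \right)} = 5 + G$
$Z{\left(m \right)} = \frac{1}{-162 - 2 m}$ ($Z{\left(m \right)} = \frac{1}{m + \left(-5 + 2\right) \left(49 + \left(5 + m\right)\right)} = \frac{1}{m - 3 \left(54 + m\right)} = \frac{1}{m - \left(162 + 3 m\right)} = \frac{1}{-162 - 2 m}$)
$q = -2348$ ($q = -9588 + 7240 = -2348$)
$\frac{-44863 + Z{\left(-80 \right)}}{q - 34463} = \frac{-44863 - \frac{1}{162 + 2 \left(-80\right)}}{-2348 - 34463} = \frac{-44863 - \frac{1}{162 - 160}}{-36811} = \left(-44863 - \frac{1}{2}\right) \left(- \frac{1}{36811}\right) = \left(- \frac{89727}{2}\right) \left(- \frac{1}{36811}\right) = \frac{89727}{73622}$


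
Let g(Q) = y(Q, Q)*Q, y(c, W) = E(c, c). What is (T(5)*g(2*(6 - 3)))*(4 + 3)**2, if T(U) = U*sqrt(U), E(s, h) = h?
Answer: 8820*sqrt(5) ≈ 19722.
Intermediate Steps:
y(c, W) = c
T(U) = U**(3/2)
g(Q) = Q**2 (g(Q) = Q*Q = Q**2)
(T(5)*g(2*(6 - 3)))*(4 + 3)**2 = (5**(3/2)*(2*(6 - 3))**2)*(4 + 3)**2 = ((5*sqrt(5))*(2*3)**2)*7**2 = ((5*sqrt(5))*6**2)*49 = ((5*sqrt(5))*36)*49 = (180*sqrt(5))*49 = 8820*sqrt(5)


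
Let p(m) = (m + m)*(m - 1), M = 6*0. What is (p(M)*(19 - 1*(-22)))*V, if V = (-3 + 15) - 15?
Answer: 0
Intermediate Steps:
M = 0
p(m) = 2*m*(-1 + m) (p(m) = (2*m)*(-1 + m) = 2*m*(-1 + m))
V = -3 (V = 12 - 15 = -3)
(p(M)*(19 - 1*(-22)))*V = ((2*0*(-1 + 0))*(19 - 1*(-22)))*(-3) = ((2*0*(-1))*(19 + 22))*(-3) = (0*41)*(-3) = 0*(-3) = 0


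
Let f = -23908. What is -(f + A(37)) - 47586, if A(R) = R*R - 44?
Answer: -25003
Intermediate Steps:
A(R) = -44 + R**2 (A(R) = R**2 - 44 = -44 + R**2)
-(f + A(37)) - 47586 = -(-23908 + (-44 + 37**2)) - 47586 = -(-23908 + (-44 + 1369)) - 47586 = -(-23908 + 1325) - 47586 = -1*(-22583) - 47586 = 22583 - 47586 = -25003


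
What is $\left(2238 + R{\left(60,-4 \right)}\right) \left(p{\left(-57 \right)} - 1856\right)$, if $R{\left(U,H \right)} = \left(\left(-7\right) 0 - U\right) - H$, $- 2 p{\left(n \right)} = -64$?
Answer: $-3979968$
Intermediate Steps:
$p{\left(n \right)} = 32$ ($p{\left(n \right)} = \left(- \frac{1}{2}\right) \left(-64\right) = 32$)
$R{\left(U,H \right)} = - H - U$ ($R{\left(U,H \right)} = \left(0 - U\right) - H = - U - H = - H - U$)
$\left(2238 + R{\left(60,-4 \right)}\right) \left(p{\left(-57 \right)} - 1856\right) = \left(2238 - 56\right) \left(32 - 1856\right) = \left(2238 + \left(4 - 60\right)\right) \left(-1824\right) = \left(2238 - 56\right) \left(-1824\right) = 2182 \left(-1824\right) = -3979968$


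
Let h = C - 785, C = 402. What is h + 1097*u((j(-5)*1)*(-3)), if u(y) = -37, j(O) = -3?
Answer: -40972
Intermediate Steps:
h = -383 (h = 402 - 785 = -383)
h + 1097*u((j(-5)*1)*(-3)) = -383 + 1097*(-37) = -383 - 40589 = -40972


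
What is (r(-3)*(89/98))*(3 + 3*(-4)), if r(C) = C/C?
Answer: -801/98 ≈ -8.1735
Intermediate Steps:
r(C) = 1
(r(-3)*(89/98))*(3 + 3*(-4)) = (1*(89/98))*(3 + 3*(-4)) = (1*(89*(1/98)))*(3 - 12) = (1*(89/98))*(-9) = (89/98)*(-9) = -801/98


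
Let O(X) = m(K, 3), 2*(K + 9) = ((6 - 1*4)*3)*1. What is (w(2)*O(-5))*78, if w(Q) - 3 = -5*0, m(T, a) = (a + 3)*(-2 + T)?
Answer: -11232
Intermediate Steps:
K = -6 (K = -9 + (((6 - 1*4)*3)*1)/2 = -9 + (((6 - 4)*3)*1)/2 = -9 + ((2*3)*1)/2 = -9 + (6*1)/2 = -9 + (1/2)*6 = -9 + 3 = -6)
m(T, a) = (-2 + T)*(3 + a) (m(T, a) = (3 + a)*(-2 + T) = (-2 + T)*(3 + a))
O(X) = -48 (O(X) = -6 - 2*3 + 3*(-6) - 6*3 = -6 - 6 - 18 - 18 = -48)
w(Q) = 3 (w(Q) = 3 - 5*0 = 3 + 0 = 3)
(w(2)*O(-5))*78 = (3*(-48))*78 = -144*78 = -11232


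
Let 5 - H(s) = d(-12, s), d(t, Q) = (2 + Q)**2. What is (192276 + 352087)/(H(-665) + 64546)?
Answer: -544363/375018 ≈ -1.4516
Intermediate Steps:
H(s) = 5 - (2 + s)**2
(192276 + 352087)/(H(-665) + 64546) = (192276 + 352087)/((5 - (2 - 665)**2) + 64546) = 544363/((5 - 1*(-663)**2) + 64546) = 544363/((5 - 1*439569) + 64546) = 544363/((5 - 439569) + 64546) = 544363/(-439564 + 64546) = 544363/(-375018) = 544363*(-1/375018) = -544363/375018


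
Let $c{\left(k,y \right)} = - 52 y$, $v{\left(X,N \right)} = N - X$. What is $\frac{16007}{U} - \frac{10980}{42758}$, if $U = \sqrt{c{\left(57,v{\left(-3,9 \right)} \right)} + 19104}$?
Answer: $- \frac{5490}{21379} + \frac{16007 \sqrt{1155}}{4620} \approx 117.49$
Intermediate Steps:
$U = 4 \sqrt{1155}$ ($U = \sqrt{- 52 \left(9 - -3\right) + 19104} = \sqrt{- 52 \left(9 + 3\right) + 19104} = \sqrt{\left(-52\right) 12 + 19104} = \sqrt{-624 + 19104} = \sqrt{18480} = 4 \sqrt{1155} \approx 135.94$)
$\frac{16007}{U} - \frac{10980}{42758} = \frac{16007}{4 \sqrt{1155}} - \frac{10980}{42758} = 16007 \frac{\sqrt{1155}}{4620} - \frac{5490}{21379} = \frac{16007 \sqrt{1155}}{4620} - \frac{5490}{21379} = - \frac{5490}{21379} + \frac{16007 \sqrt{1155}}{4620}$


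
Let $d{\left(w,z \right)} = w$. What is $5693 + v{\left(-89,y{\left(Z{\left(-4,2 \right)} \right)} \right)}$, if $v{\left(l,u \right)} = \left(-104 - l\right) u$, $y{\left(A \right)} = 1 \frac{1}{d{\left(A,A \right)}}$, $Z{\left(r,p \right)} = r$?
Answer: $\frac{22787}{4} \approx 5696.8$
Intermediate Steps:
$y{\left(A \right)} = \frac{1}{A}$ ($y{\left(A \right)} = 1 \frac{1}{A} = \frac{1}{A}$)
$v{\left(l,u \right)} = u \left(-104 - l\right)$
$5693 + v{\left(-89,y{\left(Z{\left(-4,2 \right)} \right)} \right)} = 5693 - \frac{104 - 89}{-4} = 5693 - \left(- \frac{1}{4}\right) 15 = 5693 + \frac{15}{4} = \frac{22787}{4}$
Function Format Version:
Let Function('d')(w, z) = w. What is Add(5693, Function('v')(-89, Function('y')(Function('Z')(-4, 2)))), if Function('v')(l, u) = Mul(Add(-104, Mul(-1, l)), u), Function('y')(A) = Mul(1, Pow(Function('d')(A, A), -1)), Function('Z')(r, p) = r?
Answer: Rational(22787, 4) ≈ 5696.8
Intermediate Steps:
Function('y')(A) = Pow(A, -1) (Function('y')(A) = Mul(1, Pow(A, -1)) = Pow(A, -1))
Function('v')(l, u) = Mul(u, Add(-104, Mul(-1, l)))
Add(5693, Function('v')(-89, Function('y')(Function('Z')(-4, 2)))) = Add(5693, Mul(-1, Pow(-4, -1), Add(104, -89))) = Add(5693, Mul(-1, Rational(-1, 4), 15)) = Add(5693, Rational(15, 4)) = Rational(22787, 4)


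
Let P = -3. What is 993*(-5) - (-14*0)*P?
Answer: -4965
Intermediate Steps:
993*(-5) - (-14*0)*P = 993*(-5) - (-14*0)*(-3) = -4965 - 0*(-3) = -4965 - 1*0 = -4965 + 0 = -4965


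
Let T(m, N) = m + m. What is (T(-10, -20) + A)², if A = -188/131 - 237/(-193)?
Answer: 261015744609/639230089 ≈ 408.33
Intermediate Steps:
T(m, N) = 2*m
A = -5237/25283 (A = -188*1/131 - 237*(-1/193) = -188/131 + 237/193 = -5237/25283 ≈ -0.20714)
(T(-10, -20) + A)² = (2*(-10) - 5237/25283)² = (-20 - 5237/25283)² = (-510897/25283)² = 261015744609/639230089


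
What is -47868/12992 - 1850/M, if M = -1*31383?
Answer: -369551561/101931984 ≈ -3.6255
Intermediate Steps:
M = -31383
-47868/12992 - 1850/M = -47868/12992 - 1850/(-31383) = -47868*1/12992 - 1850*(-1/31383) = -11967/3248 + 1850/31383 = -369551561/101931984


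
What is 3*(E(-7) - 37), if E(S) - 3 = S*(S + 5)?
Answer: -60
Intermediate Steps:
E(S) = 3 + S*(5 + S) (E(S) = 3 + S*(S + 5) = 3 + S*(5 + S))
3*(E(-7) - 37) = 3*((3 + (-7)**2 + 5*(-7)) - 37) = 3*((3 + 49 - 35) - 37) = 3*(17 - 37) = 3*(-20) = -60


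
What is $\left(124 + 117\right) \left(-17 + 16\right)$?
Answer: $-241$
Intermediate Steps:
$\left(124 + 117\right) \left(-17 + 16\right) = 241 \left(-1\right) = -241$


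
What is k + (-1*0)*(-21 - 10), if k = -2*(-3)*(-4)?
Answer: -24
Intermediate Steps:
k = -24 (k = 6*(-4) = -24)
k + (-1*0)*(-21 - 10) = -24 + (-1*0)*(-21 - 10) = -24 + 0*(-31) = -24 + 0 = -24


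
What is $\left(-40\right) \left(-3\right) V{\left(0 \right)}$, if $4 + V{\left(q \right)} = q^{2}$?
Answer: $-480$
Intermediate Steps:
$V{\left(q \right)} = -4 + q^{2}$
$\left(-40\right) \left(-3\right) V{\left(0 \right)} = \left(-40\right) \left(-3\right) \left(-4 + 0^{2}\right) = 120 \left(-4 + 0\right) = 120 \left(-4\right) = -480$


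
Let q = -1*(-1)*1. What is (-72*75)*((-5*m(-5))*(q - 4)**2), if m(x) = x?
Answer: -1215000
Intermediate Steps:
q = 1 (q = 1*1 = 1)
(-72*75)*((-5*m(-5))*(q - 4)**2) = (-72*75)*((-5*(-5))*(1 - 4)**2) = -135000*(-3)**2 = -135000*9 = -5400*225 = -1215000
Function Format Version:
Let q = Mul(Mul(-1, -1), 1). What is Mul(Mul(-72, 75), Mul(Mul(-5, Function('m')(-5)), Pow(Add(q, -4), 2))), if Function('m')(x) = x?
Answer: -1215000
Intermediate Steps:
q = 1 (q = Mul(1, 1) = 1)
Mul(Mul(-72, 75), Mul(Mul(-5, Function('m')(-5)), Pow(Add(q, -4), 2))) = Mul(Mul(-72, 75), Mul(Mul(-5, -5), Pow(Add(1, -4), 2))) = Mul(-5400, Mul(25, Pow(-3, 2))) = Mul(-5400, Mul(25, 9)) = Mul(-5400, 225) = -1215000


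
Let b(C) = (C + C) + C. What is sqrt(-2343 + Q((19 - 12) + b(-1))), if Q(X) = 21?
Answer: 3*I*sqrt(258) ≈ 48.187*I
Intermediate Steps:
b(C) = 3*C (b(C) = 2*C + C = 3*C)
sqrt(-2343 + Q((19 - 12) + b(-1))) = sqrt(-2343 + 21) = sqrt(-2322) = 3*I*sqrt(258)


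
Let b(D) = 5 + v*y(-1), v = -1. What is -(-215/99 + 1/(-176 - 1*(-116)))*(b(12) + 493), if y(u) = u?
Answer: 734242073/677556 ≈ 1083.7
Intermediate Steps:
b(D) = 6 (b(D) = 5 - 1*(-1) = 5 + 1 = 6)
-(-215/99 + 1/(-176 - 1*(-116)))*(b(12) + 493) = -(-215/99 + 1/(-176 - 1*(-116)))*(6 + 493) = -(-215*1/99 - 1/116/(-177))*499 = -(-215/99 - 1/177*(-1/116))*499 = -(-215/99 + 1/20532)*499 = -(-1471427)*499/677556 = -1*(-734242073/677556) = 734242073/677556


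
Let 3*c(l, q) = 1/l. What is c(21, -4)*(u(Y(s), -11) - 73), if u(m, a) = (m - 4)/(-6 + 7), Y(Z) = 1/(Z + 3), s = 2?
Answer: -128/105 ≈ -1.2190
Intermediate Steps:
c(l, q) = 1/(3*l)
Y(Z) = 1/(3 + Z)
u(m, a) = -4 + m (u(m, a) = (-4 + m)/1 = (-4 + m)*1 = -4 + m)
c(21, -4)*(u(Y(s), -11) - 73) = ((1/3)/21)*((-4 + 1/(3 + 2)) - 73) = ((1/3)*(1/21))*((-4 + 1/5) - 73) = ((-4 + 1/5) - 73)/63 = (-19/5 - 73)/63 = (1/63)*(-384/5) = -128/105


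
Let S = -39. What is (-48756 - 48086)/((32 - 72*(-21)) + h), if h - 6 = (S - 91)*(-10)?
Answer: -48421/1425 ≈ -33.980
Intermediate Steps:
h = 1306 (h = 6 + (-39 - 91)*(-10) = 6 - 130*(-10) = 6 + 1300 = 1306)
(-48756 - 48086)/((32 - 72*(-21)) + h) = (-48756 - 48086)/((32 - 72*(-21)) + 1306) = -96842/((32 + 1512) + 1306) = -96842/(1544 + 1306) = -96842/2850 = -96842*1/2850 = -48421/1425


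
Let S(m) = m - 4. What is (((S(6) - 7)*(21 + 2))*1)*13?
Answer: -1495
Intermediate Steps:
S(m) = -4 + m
(((S(6) - 7)*(21 + 2))*1)*13 = ((((-4 + 6) - 7)*(21 + 2))*1)*13 = (((2 - 7)*23)*1)*13 = (-5*23*1)*13 = -115*1*13 = -115*13 = -1495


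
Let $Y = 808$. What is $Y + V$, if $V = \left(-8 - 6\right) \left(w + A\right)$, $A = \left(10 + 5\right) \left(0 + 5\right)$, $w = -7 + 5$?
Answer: $-214$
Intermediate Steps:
$w = -2$
$A = 75$ ($A = 15 \cdot 5 = 75$)
$V = -1022$ ($V = \left(-8 - 6\right) \left(-2 + 75\right) = \left(-14\right) 73 = -1022$)
$Y + V = 808 - 1022 = -214$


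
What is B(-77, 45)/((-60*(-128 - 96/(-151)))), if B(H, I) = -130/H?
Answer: 1963/8885184 ≈ 0.00022093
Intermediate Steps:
B(-77, 45)/((-60*(-128 - 96/(-151)))) = (-130/(-77))/((-60*(-128 - 96/(-151)))) = (-130*(-1/77))/((-60*(-128 - 96*(-1/151)))) = 130/(77*((-60*(-128 + 96/151)))) = 130/(77*((-60*(-19232/151)))) = 130/(77*(1153920/151)) = (130/77)*(151/1153920) = 1963/8885184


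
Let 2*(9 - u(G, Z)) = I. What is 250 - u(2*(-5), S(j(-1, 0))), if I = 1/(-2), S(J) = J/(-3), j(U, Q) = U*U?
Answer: 963/4 ≈ 240.75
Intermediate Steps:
j(U, Q) = U²
S(J) = -J/3 (S(J) = J*(-⅓) = -J/3)
I = -½ ≈ -0.50000
u(G, Z) = 37/4 (u(G, Z) = 9 - ½*(-½) = 9 + ¼ = 37/4)
250 - u(2*(-5), S(j(-1, 0))) = 250 - 1*37/4 = 250 - 37/4 = 963/4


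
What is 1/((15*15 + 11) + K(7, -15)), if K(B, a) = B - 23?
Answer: 1/220 ≈ 0.0045455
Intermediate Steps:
K(B, a) = -23 + B
1/((15*15 + 11) + K(7, -15)) = 1/((15*15 + 11) + (-23 + 7)) = 1/((225 + 11) - 16) = 1/(236 - 16) = 1/220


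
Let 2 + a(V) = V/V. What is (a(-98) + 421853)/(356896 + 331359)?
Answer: 421852/688255 ≈ 0.61293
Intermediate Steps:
a(V) = -1 (a(V) = -2 + V/V = -2 + 1 = -1)
(a(-98) + 421853)/(356896 + 331359) = (-1 + 421853)/(356896 + 331359) = 421852/688255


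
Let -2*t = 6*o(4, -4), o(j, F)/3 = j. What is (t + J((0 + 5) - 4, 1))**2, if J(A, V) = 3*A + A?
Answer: 1024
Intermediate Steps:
o(j, F) = 3*j
J(A, V) = 4*A
t = -36 (t = -3*3*4 = -3*12 = -1/2*72 = -36)
(t + J((0 + 5) - 4, 1))**2 = (-36 + 4*((0 + 5) - 4))**2 = (-36 + 4*(5 - 4))**2 = (-36 + 4*1)**2 = (-36 + 4)**2 = (-32)**2 = 1024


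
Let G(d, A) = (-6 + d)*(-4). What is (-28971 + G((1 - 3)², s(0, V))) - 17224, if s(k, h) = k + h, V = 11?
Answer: -46187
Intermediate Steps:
s(k, h) = h + k
G(d, A) = 24 - 4*d
(-28971 + G((1 - 3)², s(0, V))) - 17224 = (-28971 + (24 - 4*(1 - 3)²)) - 17224 = (-28971 + (24 - 4*(-2)²)) - 17224 = (-28971 + (24 - 4*4)) - 17224 = (-28971 + (24 - 16)) - 17224 = (-28971 + 8) - 17224 = -28963 - 17224 = -46187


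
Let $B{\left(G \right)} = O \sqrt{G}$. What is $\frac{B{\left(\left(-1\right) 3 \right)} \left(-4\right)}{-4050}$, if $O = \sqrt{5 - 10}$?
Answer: $- \frac{2 \sqrt{15}}{2025} \approx -0.0038252$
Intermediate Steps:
$O = i \sqrt{5}$ ($O = \sqrt{-5} = i \sqrt{5} \approx 2.2361 i$)
$B{\left(G \right)} = i \sqrt{5} \sqrt{G}$
$\frac{B{\left(\left(-1\right) 3 \right)} \left(-4\right)}{-4050} = \frac{i \sqrt{5} \sqrt{\left(-1\right) 3} \left(-4\right)}{-4050} = i \sqrt{5} \sqrt{-3} \left(-4\right) \left(- \frac{1}{4050}\right) = i \sqrt{5} i \sqrt{3} \left(-4\right) \left(- \frac{1}{4050}\right) = - \sqrt{15} \left(-4\right) \left(- \frac{1}{4050}\right) = 4 \sqrt{15} \left(- \frac{1}{4050}\right) = - \frac{2 \sqrt{15}}{2025}$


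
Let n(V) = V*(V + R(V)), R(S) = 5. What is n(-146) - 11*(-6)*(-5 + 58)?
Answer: 24084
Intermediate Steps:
n(V) = V*(5 + V) (n(V) = V*(V + 5) = V*(5 + V))
n(-146) - 11*(-6)*(-5 + 58) = -146*(5 - 146) - 11*(-6)*(-5 + 58) = -146*(-141) - (-66)*53 = 20586 - 1*(-3498) = 20586 + 3498 = 24084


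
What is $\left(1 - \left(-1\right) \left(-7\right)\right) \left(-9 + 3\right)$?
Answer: $36$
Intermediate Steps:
$\left(1 - \left(-1\right) \left(-7\right)\right) \left(-9 + 3\right) = \left(1 - 7\right) \left(-6\right) = \left(-6\right) \left(-6\right) = 36$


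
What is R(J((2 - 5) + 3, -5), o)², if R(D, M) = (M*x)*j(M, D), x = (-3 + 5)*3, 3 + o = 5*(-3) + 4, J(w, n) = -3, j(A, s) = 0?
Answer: 0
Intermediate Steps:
o = -14 (o = -3 + (5*(-3) + 4) = -3 + (-15 + 4) = -3 - 11 = -14)
x = 6 (x = 2*3 = 6)
R(D, M) = 0 (R(D, M) = (M*6)*0 = (6*M)*0 = 0)
R(J((2 - 5) + 3, -5), o)² = 0² = 0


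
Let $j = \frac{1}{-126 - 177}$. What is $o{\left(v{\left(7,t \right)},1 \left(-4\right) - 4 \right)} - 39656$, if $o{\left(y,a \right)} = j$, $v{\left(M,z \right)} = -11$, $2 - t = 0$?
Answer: $- \frac{12015769}{303} \approx -39656.0$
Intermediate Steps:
$t = 2$ ($t = 2 - 0 = 2 + 0 = 2$)
$j = - \frac{1}{303}$ ($j = \frac{1}{-303} = - \frac{1}{303} \approx -0.0033003$)
$o{\left(y,a \right)} = - \frac{1}{303}$
$o{\left(v{\left(7,t \right)},1 \left(-4\right) - 4 \right)} - 39656 = - \frac{1}{303} - 39656 = - \frac{12015769}{303}$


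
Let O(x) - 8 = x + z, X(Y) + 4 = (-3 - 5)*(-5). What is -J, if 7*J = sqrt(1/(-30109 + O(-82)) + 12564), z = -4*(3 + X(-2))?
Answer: -sqrt(1284955066345)/70791 ≈ -16.013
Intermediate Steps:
X(Y) = 36 (X(Y) = -4 + (-3 - 5)*(-5) = -4 - 8*(-5) = -4 + 40 = 36)
z = -156 (z = -4*(3 + 36) = -4*39 = -156)
O(x) = -148 + x (O(x) = 8 + (x - 156) = 8 + (-156 + x) = -148 + x)
J = sqrt(1284955066345)/70791 (J = sqrt(1/(-30109 + (-148 - 82)) + 12564)/7 = sqrt(1/(-30109 - 230) + 12564)/7 = sqrt(1/(-30339) + 12564)/7 = sqrt(-1/30339 + 12564)/7 = sqrt(381179195/30339)/7 = (sqrt(1284955066345)/10113)/7 = sqrt(1284955066345)/70791 ≈ 16.013)
-J = -sqrt(1284955066345)/70791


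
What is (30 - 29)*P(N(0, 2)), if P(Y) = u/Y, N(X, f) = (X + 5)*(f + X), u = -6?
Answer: -3/5 ≈ -0.60000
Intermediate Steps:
N(X, f) = (5 + X)*(X + f)
P(Y) = -6/Y
(30 - 29)*P(N(0, 2)) = (30 - 29)*(-6/(0**2 + 5*0 + 5*2 + 0*2)) = 1*(-6/(0 + 0 + 10 + 0)) = 1*(-6/10) = 1*(-6*1/10) = 1*(-3/5) = -3/5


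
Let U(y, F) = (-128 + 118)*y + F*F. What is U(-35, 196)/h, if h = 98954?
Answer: 19383/49477 ≈ 0.39176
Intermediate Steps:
U(y, F) = F² - 10*y (U(y, F) = -10*y + F² = F² - 10*y)
U(-35, 196)/h = (196² - 10*(-35))/98954 = (38416 + 350)*(1/98954) = 38766*(1/98954) = 19383/49477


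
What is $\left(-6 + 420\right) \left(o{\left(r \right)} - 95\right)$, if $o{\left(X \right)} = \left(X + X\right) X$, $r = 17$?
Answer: $199962$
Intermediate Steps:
$o{\left(X \right)} = 2 X^{2}$ ($o{\left(X \right)} = 2 X X = 2 X^{2}$)
$\left(-6 + 420\right) \left(o{\left(r \right)} - 95\right) = \left(-6 + 420\right) \left(2 \cdot 17^{2} - 95\right) = 414 \left(2 \cdot 289 - 95\right) = 414 \left(578 - 95\right) = 414 \cdot 483 = 199962$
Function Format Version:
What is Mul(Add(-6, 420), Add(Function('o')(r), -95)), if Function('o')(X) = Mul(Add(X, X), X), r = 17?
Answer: 199962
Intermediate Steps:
Function('o')(X) = Mul(2, Pow(X, 2)) (Function('o')(X) = Mul(Mul(2, X), X) = Mul(2, Pow(X, 2)))
Mul(Add(-6, 420), Add(Function('o')(r), -95)) = Mul(Add(-6, 420), Add(Mul(2, Pow(17, 2)), -95)) = Mul(414, Add(Mul(2, 289), -95)) = Mul(414, Add(578, -95)) = Mul(414, 483) = 199962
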